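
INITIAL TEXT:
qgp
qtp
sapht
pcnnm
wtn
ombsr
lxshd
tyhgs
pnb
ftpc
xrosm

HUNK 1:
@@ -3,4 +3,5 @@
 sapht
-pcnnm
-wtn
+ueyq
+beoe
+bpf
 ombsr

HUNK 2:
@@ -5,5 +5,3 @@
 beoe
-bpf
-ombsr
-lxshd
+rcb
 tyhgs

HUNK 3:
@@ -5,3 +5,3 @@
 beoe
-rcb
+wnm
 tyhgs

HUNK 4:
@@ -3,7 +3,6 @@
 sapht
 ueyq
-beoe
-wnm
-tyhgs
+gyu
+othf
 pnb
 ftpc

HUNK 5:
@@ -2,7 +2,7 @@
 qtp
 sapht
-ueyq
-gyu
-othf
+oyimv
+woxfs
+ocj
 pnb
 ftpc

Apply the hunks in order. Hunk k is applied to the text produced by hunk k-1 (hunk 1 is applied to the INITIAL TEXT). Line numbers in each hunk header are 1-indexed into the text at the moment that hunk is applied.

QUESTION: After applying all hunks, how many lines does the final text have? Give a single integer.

Hunk 1: at line 3 remove [pcnnm,wtn] add [ueyq,beoe,bpf] -> 12 lines: qgp qtp sapht ueyq beoe bpf ombsr lxshd tyhgs pnb ftpc xrosm
Hunk 2: at line 5 remove [bpf,ombsr,lxshd] add [rcb] -> 10 lines: qgp qtp sapht ueyq beoe rcb tyhgs pnb ftpc xrosm
Hunk 3: at line 5 remove [rcb] add [wnm] -> 10 lines: qgp qtp sapht ueyq beoe wnm tyhgs pnb ftpc xrosm
Hunk 4: at line 3 remove [beoe,wnm,tyhgs] add [gyu,othf] -> 9 lines: qgp qtp sapht ueyq gyu othf pnb ftpc xrosm
Hunk 5: at line 2 remove [ueyq,gyu,othf] add [oyimv,woxfs,ocj] -> 9 lines: qgp qtp sapht oyimv woxfs ocj pnb ftpc xrosm
Final line count: 9

Answer: 9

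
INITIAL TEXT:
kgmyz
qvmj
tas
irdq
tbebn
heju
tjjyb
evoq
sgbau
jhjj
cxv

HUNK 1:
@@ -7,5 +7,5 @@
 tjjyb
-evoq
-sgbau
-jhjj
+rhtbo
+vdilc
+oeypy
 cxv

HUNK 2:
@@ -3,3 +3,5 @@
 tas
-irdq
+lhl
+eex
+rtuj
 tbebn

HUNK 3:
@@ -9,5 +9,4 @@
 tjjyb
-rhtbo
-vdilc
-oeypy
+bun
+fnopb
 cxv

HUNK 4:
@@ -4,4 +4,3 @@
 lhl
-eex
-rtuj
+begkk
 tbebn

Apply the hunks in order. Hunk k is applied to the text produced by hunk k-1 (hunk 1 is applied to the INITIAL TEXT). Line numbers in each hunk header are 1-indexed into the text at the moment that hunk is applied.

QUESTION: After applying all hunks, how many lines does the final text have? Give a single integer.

Answer: 11

Derivation:
Hunk 1: at line 7 remove [evoq,sgbau,jhjj] add [rhtbo,vdilc,oeypy] -> 11 lines: kgmyz qvmj tas irdq tbebn heju tjjyb rhtbo vdilc oeypy cxv
Hunk 2: at line 3 remove [irdq] add [lhl,eex,rtuj] -> 13 lines: kgmyz qvmj tas lhl eex rtuj tbebn heju tjjyb rhtbo vdilc oeypy cxv
Hunk 3: at line 9 remove [rhtbo,vdilc,oeypy] add [bun,fnopb] -> 12 lines: kgmyz qvmj tas lhl eex rtuj tbebn heju tjjyb bun fnopb cxv
Hunk 4: at line 4 remove [eex,rtuj] add [begkk] -> 11 lines: kgmyz qvmj tas lhl begkk tbebn heju tjjyb bun fnopb cxv
Final line count: 11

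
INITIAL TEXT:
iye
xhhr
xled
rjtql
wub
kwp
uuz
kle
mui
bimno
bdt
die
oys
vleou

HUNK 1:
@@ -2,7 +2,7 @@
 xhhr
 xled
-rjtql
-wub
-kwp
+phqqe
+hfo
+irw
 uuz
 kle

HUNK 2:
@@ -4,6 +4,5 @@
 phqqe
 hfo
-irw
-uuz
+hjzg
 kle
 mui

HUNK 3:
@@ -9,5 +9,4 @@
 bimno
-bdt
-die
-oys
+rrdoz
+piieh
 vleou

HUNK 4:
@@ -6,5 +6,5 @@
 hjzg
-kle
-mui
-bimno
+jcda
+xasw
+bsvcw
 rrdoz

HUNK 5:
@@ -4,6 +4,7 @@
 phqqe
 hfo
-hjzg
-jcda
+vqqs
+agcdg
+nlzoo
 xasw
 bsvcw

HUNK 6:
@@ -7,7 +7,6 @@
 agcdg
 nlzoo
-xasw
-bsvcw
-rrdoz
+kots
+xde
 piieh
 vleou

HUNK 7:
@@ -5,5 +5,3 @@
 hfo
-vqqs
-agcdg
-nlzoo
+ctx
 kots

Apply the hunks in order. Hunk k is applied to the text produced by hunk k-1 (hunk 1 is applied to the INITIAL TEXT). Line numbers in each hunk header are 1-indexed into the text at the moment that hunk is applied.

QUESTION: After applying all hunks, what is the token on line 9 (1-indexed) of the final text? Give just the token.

Hunk 1: at line 2 remove [rjtql,wub,kwp] add [phqqe,hfo,irw] -> 14 lines: iye xhhr xled phqqe hfo irw uuz kle mui bimno bdt die oys vleou
Hunk 2: at line 4 remove [irw,uuz] add [hjzg] -> 13 lines: iye xhhr xled phqqe hfo hjzg kle mui bimno bdt die oys vleou
Hunk 3: at line 9 remove [bdt,die,oys] add [rrdoz,piieh] -> 12 lines: iye xhhr xled phqqe hfo hjzg kle mui bimno rrdoz piieh vleou
Hunk 4: at line 6 remove [kle,mui,bimno] add [jcda,xasw,bsvcw] -> 12 lines: iye xhhr xled phqqe hfo hjzg jcda xasw bsvcw rrdoz piieh vleou
Hunk 5: at line 4 remove [hjzg,jcda] add [vqqs,agcdg,nlzoo] -> 13 lines: iye xhhr xled phqqe hfo vqqs agcdg nlzoo xasw bsvcw rrdoz piieh vleou
Hunk 6: at line 7 remove [xasw,bsvcw,rrdoz] add [kots,xde] -> 12 lines: iye xhhr xled phqqe hfo vqqs agcdg nlzoo kots xde piieh vleou
Hunk 7: at line 5 remove [vqqs,agcdg,nlzoo] add [ctx] -> 10 lines: iye xhhr xled phqqe hfo ctx kots xde piieh vleou
Final line 9: piieh

Answer: piieh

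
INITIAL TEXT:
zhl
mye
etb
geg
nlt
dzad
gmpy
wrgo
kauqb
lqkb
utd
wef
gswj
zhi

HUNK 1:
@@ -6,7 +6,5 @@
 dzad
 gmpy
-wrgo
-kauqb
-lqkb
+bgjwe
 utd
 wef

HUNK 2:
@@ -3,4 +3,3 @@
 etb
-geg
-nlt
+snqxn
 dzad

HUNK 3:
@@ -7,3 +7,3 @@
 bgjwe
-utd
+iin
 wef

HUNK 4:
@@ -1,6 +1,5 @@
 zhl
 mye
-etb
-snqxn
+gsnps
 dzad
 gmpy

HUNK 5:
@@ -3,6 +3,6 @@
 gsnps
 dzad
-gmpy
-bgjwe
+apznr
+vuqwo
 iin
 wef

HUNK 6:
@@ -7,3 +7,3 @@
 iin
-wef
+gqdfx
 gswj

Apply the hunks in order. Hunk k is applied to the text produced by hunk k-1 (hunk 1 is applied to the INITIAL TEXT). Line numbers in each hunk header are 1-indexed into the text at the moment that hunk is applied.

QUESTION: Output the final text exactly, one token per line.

Answer: zhl
mye
gsnps
dzad
apznr
vuqwo
iin
gqdfx
gswj
zhi

Derivation:
Hunk 1: at line 6 remove [wrgo,kauqb,lqkb] add [bgjwe] -> 12 lines: zhl mye etb geg nlt dzad gmpy bgjwe utd wef gswj zhi
Hunk 2: at line 3 remove [geg,nlt] add [snqxn] -> 11 lines: zhl mye etb snqxn dzad gmpy bgjwe utd wef gswj zhi
Hunk 3: at line 7 remove [utd] add [iin] -> 11 lines: zhl mye etb snqxn dzad gmpy bgjwe iin wef gswj zhi
Hunk 4: at line 1 remove [etb,snqxn] add [gsnps] -> 10 lines: zhl mye gsnps dzad gmpy bgjwe iin wef gswj zhi
Hunk 5: at line 3 remove [gmpy,bgjwe] add [apznr,vuqwo] -> 10 lines: zhl mye gsnps dzad apznr vuqwo iin wef gswj zhi
Hunk 6: at line 7 remove [wef] add [gqdfx] -> 10 lines: zhl mye gsnps dzad apznr vuqwo iin gqdfx gswj zhi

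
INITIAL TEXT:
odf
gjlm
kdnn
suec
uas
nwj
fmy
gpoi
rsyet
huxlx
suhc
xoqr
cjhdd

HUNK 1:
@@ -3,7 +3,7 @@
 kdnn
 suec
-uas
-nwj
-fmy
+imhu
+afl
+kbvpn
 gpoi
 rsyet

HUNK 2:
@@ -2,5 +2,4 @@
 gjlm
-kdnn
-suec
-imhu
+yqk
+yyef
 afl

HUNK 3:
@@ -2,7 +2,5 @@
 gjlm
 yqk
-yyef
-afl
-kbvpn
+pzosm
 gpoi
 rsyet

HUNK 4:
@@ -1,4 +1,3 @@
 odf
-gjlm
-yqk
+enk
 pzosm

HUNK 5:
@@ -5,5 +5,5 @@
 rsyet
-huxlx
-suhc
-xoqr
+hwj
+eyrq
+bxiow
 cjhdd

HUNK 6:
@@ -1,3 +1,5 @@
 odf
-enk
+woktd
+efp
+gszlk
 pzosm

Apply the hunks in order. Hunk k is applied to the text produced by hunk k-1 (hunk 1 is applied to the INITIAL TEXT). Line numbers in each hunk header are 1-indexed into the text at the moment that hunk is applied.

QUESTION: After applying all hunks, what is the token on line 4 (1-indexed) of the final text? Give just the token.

Hunk 1: at line 3 remove [uas,nwj,fmy] add [imhu,afl,kbvpn] -> 13 lines: odf gjlm kdnn suec imhu afl kbvpn gpoi rsyet huxlx suhc xoqr cjhdd
Hunk 2: at line 2 remove [kdnn,suec,imhu] add [yqk,yyef] -> 12 lines: odf gjlm yqk yyef afl kbvpn gpoi rsyet huxlx suhc xoqr cjhdd
Hunk 3: at line 2 remove [yyef,afl,kbvpn] add [pzosm] -> 10 lines: odf gjlm yqk pzosm gpoi rsyet huxlx suhc xoqr cjhdd
Hunk 4: at line 1 remove [gjlm,yqk] add [enk] -> 9 lines: odf enk pzosm gpoi rsyet huxlx suhc xoqr cjhdd
Hunk 5: at line 5 remove [huxlx,suhc,xoqr] add [hwj,eyrq,bxiow] -> 9 lines: odf enk pzosm gpoi rsyet hwj eyrq bxiow cjhdd
Hunk 6: at line 1 remove [enk] add [woktd,efp,gszlk] -> 11 lines: odf woktd efp gszlk pzosm gpoi rsyet hwj eyrq bxiow cjhdd
Final line 4: gszlk

Answer: gszlk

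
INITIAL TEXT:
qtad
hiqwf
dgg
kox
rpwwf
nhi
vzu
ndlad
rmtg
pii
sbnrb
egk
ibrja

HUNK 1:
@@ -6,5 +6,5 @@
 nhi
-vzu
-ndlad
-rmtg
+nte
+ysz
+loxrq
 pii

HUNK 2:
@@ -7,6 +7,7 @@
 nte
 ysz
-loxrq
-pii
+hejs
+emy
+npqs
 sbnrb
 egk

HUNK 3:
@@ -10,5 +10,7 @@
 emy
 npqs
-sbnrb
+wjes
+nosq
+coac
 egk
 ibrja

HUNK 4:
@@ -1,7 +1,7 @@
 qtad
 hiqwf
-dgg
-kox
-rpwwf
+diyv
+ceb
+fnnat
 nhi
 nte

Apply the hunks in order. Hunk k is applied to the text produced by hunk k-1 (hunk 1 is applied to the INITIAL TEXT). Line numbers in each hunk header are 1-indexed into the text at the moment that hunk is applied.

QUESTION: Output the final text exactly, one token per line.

Hunk 1: at line 6 remove [vzu,ndlad,rmtg] add [nte,ysz,loxrq] -> 13 lines: qtad hiqwf dgg kox rpwwf nhi nte ysz loxrq pii sbnrb egk ibrja
Hunk 2: at line 7 remove [loxrq,pii] add [hejs,emy,npqs] -> 14 lines: qtad hiqwf dgg kox rpwwf nhi nte ysz hejs emy npqs sbnrb egk ibrja
Hunk 3: at line 10 remove [sbnrb] add [wjes,nosq,coac] -> 16 lines: qtad hiqwf dgg kox rpwwf nhi nte ysz hejs emy npqs wjes nosq coac egk ibrja
Hunk 4: at line 1 remove [dgg,kox,rpwwf] add [diyv,ceb,fnnat] -> 16 lines: qtad hiqwf diyv ceb fnnat nhi nte ysz hejs emy npqs wjes nosq coac egk ibrja

Answer: qtad
hiqwf
diyv
ceb
fnnat
nhi
nte
ysz
hejs
emy
npqs
wjes
nosq
coac
egk
ibrja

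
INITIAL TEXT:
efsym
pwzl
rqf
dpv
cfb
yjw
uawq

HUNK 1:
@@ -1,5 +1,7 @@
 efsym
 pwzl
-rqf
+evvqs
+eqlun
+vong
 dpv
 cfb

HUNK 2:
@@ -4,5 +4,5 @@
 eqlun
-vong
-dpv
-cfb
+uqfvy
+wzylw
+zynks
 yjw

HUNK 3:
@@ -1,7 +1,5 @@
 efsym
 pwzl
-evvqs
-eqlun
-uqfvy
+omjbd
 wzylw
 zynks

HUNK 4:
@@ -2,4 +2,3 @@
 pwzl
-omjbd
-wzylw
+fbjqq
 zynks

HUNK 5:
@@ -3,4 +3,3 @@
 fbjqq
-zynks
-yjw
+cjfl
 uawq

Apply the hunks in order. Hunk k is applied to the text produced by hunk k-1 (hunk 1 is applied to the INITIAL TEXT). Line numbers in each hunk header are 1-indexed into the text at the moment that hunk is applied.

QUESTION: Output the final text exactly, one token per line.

Answer: efsym
pwzl
fbjqq
cjfl
uawq

Derivation:
Hunk 1: at line 1 remove [rqf] add [evvqs,eqlun,vong] -> 9 lines: efsym pwzl evvqs eqlun vong dpv cfb yjw uawq
Hunk 2: at line 4 remove [vong,dpv,cfb] add [uqfvy,wzylw,zynks] -> 9 lines: efsym pwzl evvqs eqlun uqfvy wzylw zynks yjw uawq
Hunk 3: at line 1 remove [evvqs,eqlun,uqfvy] add [omjbd] -> 7 lines: efsym pwzl omjbd wzylw zynks yjw uawq
Hunk 4: at line 2 remove [omjbd,wzylw] add [fbjqq] -> 6 lines: efsym pwzl fbjqq zynks yjw uawq
Hunk 5: at line 3 remove [zynks,yjw] add [cjfl] -> 5 lines: efsym pwzl fbjqq cjfl uawq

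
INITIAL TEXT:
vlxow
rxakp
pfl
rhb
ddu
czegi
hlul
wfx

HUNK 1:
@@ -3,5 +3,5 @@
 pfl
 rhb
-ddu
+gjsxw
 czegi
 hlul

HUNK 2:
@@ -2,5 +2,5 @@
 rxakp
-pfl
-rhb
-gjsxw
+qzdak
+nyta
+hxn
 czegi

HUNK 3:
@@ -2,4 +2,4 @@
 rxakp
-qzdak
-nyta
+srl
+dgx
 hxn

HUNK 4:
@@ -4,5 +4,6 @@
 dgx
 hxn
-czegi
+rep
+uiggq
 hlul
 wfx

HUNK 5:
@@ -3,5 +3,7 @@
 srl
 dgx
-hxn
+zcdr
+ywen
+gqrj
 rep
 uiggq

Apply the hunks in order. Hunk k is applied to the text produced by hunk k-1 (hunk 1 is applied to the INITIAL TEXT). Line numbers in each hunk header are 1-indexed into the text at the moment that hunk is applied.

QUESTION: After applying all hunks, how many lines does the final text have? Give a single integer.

Hunk 1: at line 3 remove [ddu] add [gjsxw] -> 8 lines: vlxow rxakp pfl rhb gjsxw czegi hlul wfx
Hunk 2: at line 2 remove [pfl,rhb,gjsxw] add [qzdak,nyta,hxn] -> 8 lines: vlxow rxakp qzdak nyta hxn czegi hlul wfx
Hunk 3: at line 2 remove [qzdak,nyta] add [srl,dgx] -> 8 lines: vlxow rxakp srl dgx hxn czegi hlul wfx
Hunk 4: at line 4 remove [czegi] add [rep,uiggq] -> 9 lines: vlxow rxakp srl dgx hxn rep uiggq hlul wfx
Hunk 5: at line 3 remove [hxn] add [zcdr,ywen,gqrj] -> 11 lines: vlxow rxakp srl dgx zcdr ywen gqrj rep uiggq hlul wfx
Final line count: 11

Answer: 11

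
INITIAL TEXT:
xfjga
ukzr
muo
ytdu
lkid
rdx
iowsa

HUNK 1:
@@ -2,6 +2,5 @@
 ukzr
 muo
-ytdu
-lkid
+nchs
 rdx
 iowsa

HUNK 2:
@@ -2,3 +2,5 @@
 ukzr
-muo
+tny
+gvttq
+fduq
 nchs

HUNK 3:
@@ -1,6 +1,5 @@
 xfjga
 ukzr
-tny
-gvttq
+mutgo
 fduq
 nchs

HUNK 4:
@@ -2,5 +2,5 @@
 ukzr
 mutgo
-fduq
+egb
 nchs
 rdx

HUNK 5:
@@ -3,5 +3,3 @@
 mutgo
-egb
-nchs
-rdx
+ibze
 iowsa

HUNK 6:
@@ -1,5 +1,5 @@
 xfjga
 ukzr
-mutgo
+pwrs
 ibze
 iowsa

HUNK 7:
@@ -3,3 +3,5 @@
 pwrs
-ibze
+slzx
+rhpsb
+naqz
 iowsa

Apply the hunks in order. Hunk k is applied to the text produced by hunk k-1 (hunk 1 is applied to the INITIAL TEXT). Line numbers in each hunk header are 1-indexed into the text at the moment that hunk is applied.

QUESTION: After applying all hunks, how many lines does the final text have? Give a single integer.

Answer: 7

Derivation:
Hunk 1: at line 2 remove [ytdu,lkid] add [nchs] -> 6 lines: xfjga ukzr muo nchs rdx iowsa
Hunk 2: at line 2 remove [muo] add [tny,gvttq,fduq] -> 8 lines: xfjga ukzr tny gvttq fduq nchs rdx iowsa
Hunk 3: at line 1 remove [tny,gvttq] add [mutgo] -> 7 lines: xfjga ukzr mutgo fduq nchs rdx iowsa
Hunk 4: at line 2 remove [fduq] add [egb] -> 7 lines: xfjga ukzr mutgo egb nchs rdx iowsa
Hunk 5: at line 3 remove [egb,nchs,rdx] add [ibze] -> 5 lines: xfjga ukzr mutgo ibze iowsa
Hunk 6: at line 1 remove [mutgo] add [pwrs] -> 5 lines: xfjga ukzr pwrs ibze iowsa
Hunk 7: at line 3 remove [ibze] add [slzx,rhpsb,naqz] -> 7 lines: xfjga ukzr pwrs slzx rhpsb naqz iowsa
Final line count: 7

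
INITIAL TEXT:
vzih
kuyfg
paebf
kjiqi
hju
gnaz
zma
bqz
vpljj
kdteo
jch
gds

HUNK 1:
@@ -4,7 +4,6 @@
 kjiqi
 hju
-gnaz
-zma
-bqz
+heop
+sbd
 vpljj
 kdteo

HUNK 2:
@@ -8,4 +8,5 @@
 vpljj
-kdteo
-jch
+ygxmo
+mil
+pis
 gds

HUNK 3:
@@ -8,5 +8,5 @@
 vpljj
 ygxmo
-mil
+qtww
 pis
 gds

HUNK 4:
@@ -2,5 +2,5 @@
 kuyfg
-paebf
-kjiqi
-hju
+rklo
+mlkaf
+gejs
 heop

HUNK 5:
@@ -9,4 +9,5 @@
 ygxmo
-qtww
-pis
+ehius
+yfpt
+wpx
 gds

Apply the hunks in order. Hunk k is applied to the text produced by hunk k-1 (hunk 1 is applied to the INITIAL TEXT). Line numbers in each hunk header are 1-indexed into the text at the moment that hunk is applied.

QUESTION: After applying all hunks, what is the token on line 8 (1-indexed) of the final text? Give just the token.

Hunk 1: at line 4 remove [gnaz,zma,bqz] add [heop,sbd] -> 11 lines: vzih kuyfg paebf kjiqi hju heop sbd vpljj kdteo jch gds
Hunk 2: at line 8 remove [kdteo,jch] add [ygxmo,mil,pis] -> 12 lines: vzih kuyfg paebf kjiqi hju heop sbd vpljj ygxmo mil pis gds
Hunk 3: at line 8 remove [mil] add [qtww] -> 12 lines: vzih kuyfg paebf kjiqi hju heop sbd vpljj ygxmo qtww pis gds
Hunk 4: at line 2 remove [paebf,kjiqi,hju] add [rklo,mlkaf,gejs] -> 12 lines: vzih kuyfg rklo mlkaf gejs heop sbd vpljj ygxmo qtww pis gds
Hunk 5: at line 9 remove [qtww,pis] add [ehius,yfpt,wpx] -> 13 lines: vzih kuyfg rklo mlkaf gejs heop sbd vpljj ygxmo ehius yfpt wpx gds
Final line 8: vpljj

Answer: vpljj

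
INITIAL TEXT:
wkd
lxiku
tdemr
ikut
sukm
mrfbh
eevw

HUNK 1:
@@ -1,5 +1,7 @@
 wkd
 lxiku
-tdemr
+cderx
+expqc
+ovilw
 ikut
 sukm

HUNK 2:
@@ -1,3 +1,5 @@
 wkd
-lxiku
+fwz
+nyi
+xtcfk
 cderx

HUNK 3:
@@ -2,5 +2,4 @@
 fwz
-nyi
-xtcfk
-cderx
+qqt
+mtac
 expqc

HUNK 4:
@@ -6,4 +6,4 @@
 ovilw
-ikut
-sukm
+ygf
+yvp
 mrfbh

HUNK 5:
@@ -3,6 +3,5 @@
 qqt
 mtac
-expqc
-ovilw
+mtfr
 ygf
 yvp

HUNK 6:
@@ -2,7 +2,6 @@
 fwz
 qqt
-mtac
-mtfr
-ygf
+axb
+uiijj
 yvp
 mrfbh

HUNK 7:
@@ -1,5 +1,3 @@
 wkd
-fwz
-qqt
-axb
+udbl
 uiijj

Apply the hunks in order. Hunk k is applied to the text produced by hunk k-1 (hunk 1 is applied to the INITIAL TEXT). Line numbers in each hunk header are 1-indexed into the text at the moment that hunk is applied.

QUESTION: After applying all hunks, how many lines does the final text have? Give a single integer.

Hunk 1: at line 1 remove [tdemr] add [cderx,expqc,ovilw] -> 9 lines: wkd lxiku cderx expqc ovilw ikut sukm mrfbh eevw
Hunk 2: at line 1 remove [lxiku] add [fwz,nyi,xtcfk] -> 11 lines: wkd fwz nyi xtcfk cderx expqc ovilw ikut sukm mrfbh eevw
Hunk 3: at line 2 remove [nyi,xtcfk,cderx] add [qqt,mtac] -> 10 lines: wkd fwz qqt mtac expqc ovilw ikut sukm mrfbh eevw
Hunk 4: at line 6 remove [ikut,sukm] add [ygf,yvp] -> 10 lines: wkd fwz qqt mtac expqc ovilw ygf yvp mrfbh eevw
Hunk 5: at line 3 remove [expqc,ovilw] add [mtfr] -> 9 lines: wkd fwz qqt mtac mtfr ygf yvp mrfbh eevw
Hunk 6: at line 2 remove [mtac,mtfr,ygf] add [axb,uiijj] -> 8 lines: wkd fwz qqt axb uiijj yvp mrfbh eevw
Hunk 7: at line 1 remove [fwz,qqt,axb] add [udbl] -> 6 lines: wkd udbl uiijj yvp mrfbh eevw
Final line count: 6

Answer: 6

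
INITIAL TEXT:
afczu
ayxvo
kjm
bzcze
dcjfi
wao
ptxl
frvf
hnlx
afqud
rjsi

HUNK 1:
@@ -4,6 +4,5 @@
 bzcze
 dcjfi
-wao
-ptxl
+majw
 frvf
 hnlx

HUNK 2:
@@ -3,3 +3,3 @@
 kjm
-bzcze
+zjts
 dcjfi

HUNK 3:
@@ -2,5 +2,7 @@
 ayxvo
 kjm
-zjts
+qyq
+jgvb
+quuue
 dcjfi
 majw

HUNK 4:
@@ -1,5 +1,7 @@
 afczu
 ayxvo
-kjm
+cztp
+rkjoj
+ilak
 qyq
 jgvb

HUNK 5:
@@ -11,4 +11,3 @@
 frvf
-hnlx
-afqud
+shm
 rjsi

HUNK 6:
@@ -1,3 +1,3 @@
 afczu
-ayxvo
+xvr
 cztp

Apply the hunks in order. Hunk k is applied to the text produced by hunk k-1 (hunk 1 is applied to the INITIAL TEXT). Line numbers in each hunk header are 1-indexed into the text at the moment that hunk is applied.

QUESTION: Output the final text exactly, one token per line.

Answer: afczu
xvr
cztp
rkjoj
ilak
qyq
jgvb
quuue
dcjfi
majw
frvf
shm
rjsi

Derivation:
Hunk 1: at line 4 remove [wao,ptxl] add [majw] -> 10 lines: afczu ayxvo kjm bzcze dcjfi majw frvf hnlx afqud rjsi
Hunk 2: at line 3 remove [bzcze] add [zjts] -> 10 lines: afczu ayxvo kjm zjts dcjfi majw frvf hnlx afqud rjsi
Hunk 3: at line 2 remove [zjts] add [qyq,jgvb,quuue] -> 12 lines: afczu ayxvo kjm qyq jgvb quuue dcjfi majw frvf hnlx afqud rjsi
Hunk 4: at line 1 remove [kjm] add [cztp,rkjoj,ilak] -> 14 lines: afczu ayxvo cztp rkjoj ilak qyq jgvb quuue dcjfi majw frvf hnlx afqud rjsi
Hunk 5: at line 11 remove [hnlx,afqud] add [shm] -> 13 lines: afczu ayxvo cztp rkjoj ilak qyq jgvb quuue dcjfi majw frvf shm rjsi
Hunk 6: at line 1 remove [ayxvo] add [xvr] -> 13 lines: afczu xvr cztp rkjoj ilak qyq jgvb quuue dcjfi majw frvf shm rjsi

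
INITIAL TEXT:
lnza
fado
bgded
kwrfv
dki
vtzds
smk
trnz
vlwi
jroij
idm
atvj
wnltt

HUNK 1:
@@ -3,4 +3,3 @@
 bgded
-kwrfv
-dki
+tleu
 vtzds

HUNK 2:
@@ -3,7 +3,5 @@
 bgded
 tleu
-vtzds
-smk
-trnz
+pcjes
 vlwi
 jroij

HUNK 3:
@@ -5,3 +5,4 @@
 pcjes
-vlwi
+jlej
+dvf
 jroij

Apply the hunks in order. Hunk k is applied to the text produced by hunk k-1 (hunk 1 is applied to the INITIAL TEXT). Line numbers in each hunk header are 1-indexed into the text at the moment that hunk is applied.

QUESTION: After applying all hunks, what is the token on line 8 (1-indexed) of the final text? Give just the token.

Hunk 1: at line 3 remove [kwrfv,dki] add [tleu] -> 12 lines: lnza fado bgded tleu vtzds smk trnz vlwi jroij idm atvj wnltt
Hunk 2: at line 3 remove [vtzds,smk,trnz] add [pcjes] -> 10 lines: lnza fado bgded tleu pcjes vlwi jroij idm atvj wnltt
Hunk 3: at line 5 remove [vlwi] add [jlej,dvf] -> 11 lines: lnza fado bgded tleu pcjes jlej dvf jroij idm atvj wnltt
Final line 8: jroij

Answer: jroij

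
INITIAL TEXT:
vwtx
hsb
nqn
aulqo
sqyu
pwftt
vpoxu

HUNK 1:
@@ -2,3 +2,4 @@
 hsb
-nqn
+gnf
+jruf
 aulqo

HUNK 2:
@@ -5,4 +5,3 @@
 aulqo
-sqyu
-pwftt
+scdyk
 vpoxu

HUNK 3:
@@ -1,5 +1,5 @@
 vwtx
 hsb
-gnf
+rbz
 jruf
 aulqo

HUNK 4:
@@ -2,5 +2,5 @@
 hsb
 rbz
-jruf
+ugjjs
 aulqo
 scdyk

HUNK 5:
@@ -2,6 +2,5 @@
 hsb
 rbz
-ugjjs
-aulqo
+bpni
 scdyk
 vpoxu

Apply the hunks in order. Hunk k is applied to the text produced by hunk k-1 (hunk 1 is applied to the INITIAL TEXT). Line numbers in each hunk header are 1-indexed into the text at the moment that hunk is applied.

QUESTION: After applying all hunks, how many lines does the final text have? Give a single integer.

Hunk 1: at line 2 remove [nqn] add [gnf,jruf] -> 8 lines: vwtx hsb gnf jruf aulqo sqyu pwftt vpoxu
Hunk 2: at line 5 remove [sqyu,pwftt] add [scdyk] -> 7 lines: vwtx hsb gnf jruf aulqo scdyk vpoxu
Hunk 3: at line 1 remove [gnf] add [rbz] -> 7 lines: vwtx hsb rbz jruf aulqo scdyk vpoxu
Hunk 4: at line 2 remove [jruf] add [ugjjs] -> 7 lines: vwtx hsb rbz ugjjs aulqo scdyk vpoxu
Hunk 5: at line 2 remove [ugjjs,aulqo] add [bpni] -> 6 lines: vwtx hsb rbz bpni scdyk vpoxu
Final line count: 6

Answer: 6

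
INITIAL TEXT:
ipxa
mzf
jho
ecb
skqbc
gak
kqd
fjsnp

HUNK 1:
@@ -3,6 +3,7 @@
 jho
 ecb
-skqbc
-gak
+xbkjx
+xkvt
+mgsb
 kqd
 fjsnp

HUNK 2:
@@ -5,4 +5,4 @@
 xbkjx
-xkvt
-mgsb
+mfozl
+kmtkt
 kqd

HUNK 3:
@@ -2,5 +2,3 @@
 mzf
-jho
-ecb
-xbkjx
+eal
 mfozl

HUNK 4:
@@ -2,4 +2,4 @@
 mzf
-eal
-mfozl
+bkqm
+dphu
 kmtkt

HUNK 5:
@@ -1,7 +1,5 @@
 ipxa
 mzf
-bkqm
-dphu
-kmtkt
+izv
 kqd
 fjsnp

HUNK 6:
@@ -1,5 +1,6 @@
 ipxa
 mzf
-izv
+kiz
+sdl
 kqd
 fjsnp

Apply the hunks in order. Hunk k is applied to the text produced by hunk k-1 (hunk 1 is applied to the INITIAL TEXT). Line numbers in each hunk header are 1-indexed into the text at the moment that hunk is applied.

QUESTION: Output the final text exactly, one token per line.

Answer: ipxa
mzf
kiz
sdl
kqd
fjsnp

Derivation:
Hunk 1: at line 3 remove [skqbc,gak] add [xbkjx,xkvt,mgsb] -> 9 lines: ipxa mzf jho ecb xbkjx xkvt mgsb kqd fjsnp
Hunk 2: at line 5 remove [xkvt,mgsb] add [mfozl,kmtkt] -> 9 lines: ipxa mzf jho ecb xbkjx mfozl kmtkt kqd fjsnp
Hunk 3: at line 2 remove [jho,ecb,xbkjx] add [eal] -> 7 lines: ipxa mzf eal mfozl kmtkt kqd fjsnp
Hunk 4: at line 2 remove [eal,mfozl] add [bkqm,dphu] -> 7 lines: ipxa mzf bkqm dphu kmtkt kqd fjsnp
Hunk 5: at line 1 remove [bkqm,dphu,kmtkt] add [izv] -> 5 lines: ipxa mzf izv kqd fjsnp
Hunk 6: at line 1 remove [izv] add [kiz,sdl] -> 6 lines: ipxa mzf kiz sdl kqd fjsnp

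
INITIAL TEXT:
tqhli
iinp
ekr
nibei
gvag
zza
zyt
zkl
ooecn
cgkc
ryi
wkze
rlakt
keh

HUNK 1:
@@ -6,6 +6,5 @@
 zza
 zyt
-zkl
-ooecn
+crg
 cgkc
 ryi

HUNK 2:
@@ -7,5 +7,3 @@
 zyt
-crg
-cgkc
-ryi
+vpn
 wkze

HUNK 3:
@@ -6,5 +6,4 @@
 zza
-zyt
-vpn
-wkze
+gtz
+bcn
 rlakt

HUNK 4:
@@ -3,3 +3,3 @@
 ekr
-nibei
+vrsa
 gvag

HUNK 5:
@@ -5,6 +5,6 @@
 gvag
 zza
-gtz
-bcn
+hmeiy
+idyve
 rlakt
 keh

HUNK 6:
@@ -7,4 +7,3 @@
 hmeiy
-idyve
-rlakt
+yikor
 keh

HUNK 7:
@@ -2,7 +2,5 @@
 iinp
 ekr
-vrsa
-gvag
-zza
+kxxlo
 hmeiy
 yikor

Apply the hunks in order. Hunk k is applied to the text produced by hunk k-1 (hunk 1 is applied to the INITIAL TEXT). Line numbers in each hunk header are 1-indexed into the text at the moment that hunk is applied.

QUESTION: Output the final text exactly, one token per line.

Answer: tqhli
iinp
ekr
kxxlo
hmeiy
yikor
keh

Derivation:
Hunk 1: at line 6 remove [zkl,ooecn] add [crg] -> 13 lines: tqhli iinp ekr nibei gvag zza zyt crg cgkc ryi wkze rlakt keh
Hunk 2: at line 7 remove [crg,cgkc,ryi] add [vpn] -> 11 lines: tqhli iinp ekr nibei gvag zza zyt vpn wkze rlakt keh
Hunk 3: at line 6 remove [zyt,vpn,wkze] add [gtz,bcn] -> 10 lines: tqhli iinp ekr nibei gvag zza gtz bcn rlakt keh
Hunk 4: at line 3 remove [nibei] add [vrsa] -> 10 lines: tqhli iinp ekr vrsa gvag zza gtz bcn rlakt keh
Hunk 5: at line 5 remove [gtz,bcn] add [hmeiy,idyve] -> 10 lines: tqhli iinp ekr vrsa gvag zza hmeiy idyve rlakt keh
Hunk 6: at line 7 remove [idyve,rlakt] add [yikor] -> 9 lines: tqhli iinp ekr vrsa gvag zza hmeiy yikor keh
Hunk 7: at line 2 remove [vrsa,gvag,zza] add [kxxlo] -> 7 lines: tqhli iinp ekr kxxlo hmeiy yikor keh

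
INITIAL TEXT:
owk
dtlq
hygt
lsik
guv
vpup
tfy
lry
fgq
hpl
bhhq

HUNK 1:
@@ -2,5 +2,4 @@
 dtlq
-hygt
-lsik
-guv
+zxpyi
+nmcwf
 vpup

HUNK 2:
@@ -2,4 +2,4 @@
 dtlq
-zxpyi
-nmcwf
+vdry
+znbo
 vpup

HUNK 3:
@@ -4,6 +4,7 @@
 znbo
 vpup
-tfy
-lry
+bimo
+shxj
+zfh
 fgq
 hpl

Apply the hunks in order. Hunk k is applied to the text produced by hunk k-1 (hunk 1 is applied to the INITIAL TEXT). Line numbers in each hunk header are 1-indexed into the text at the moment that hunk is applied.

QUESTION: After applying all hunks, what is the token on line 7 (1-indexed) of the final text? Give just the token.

Hunk 1: at line 2 remove [hygt,lsik,guv] add [zxpyi,nmcwf] -> 10 lines: owk dtlq zxpyi nmcwf vpup tfy lry fgq hpl bhhq
Hunk 2: at line 2 remove [zxpyi,nmcwf] add [vdry,znbo] -> 10 lines: owk dtlq vdry znbo vpup tfy lry fgq hpl bhhq
Hunk 3: at line 4 remove [tfy,lry] add [bimo,shxj,zfh] -> 11 lines: owk dtlq vdry znbo vpup bimo shxj zfh fgq hpl bhhq
Final line 7: shxj

Answer: shxj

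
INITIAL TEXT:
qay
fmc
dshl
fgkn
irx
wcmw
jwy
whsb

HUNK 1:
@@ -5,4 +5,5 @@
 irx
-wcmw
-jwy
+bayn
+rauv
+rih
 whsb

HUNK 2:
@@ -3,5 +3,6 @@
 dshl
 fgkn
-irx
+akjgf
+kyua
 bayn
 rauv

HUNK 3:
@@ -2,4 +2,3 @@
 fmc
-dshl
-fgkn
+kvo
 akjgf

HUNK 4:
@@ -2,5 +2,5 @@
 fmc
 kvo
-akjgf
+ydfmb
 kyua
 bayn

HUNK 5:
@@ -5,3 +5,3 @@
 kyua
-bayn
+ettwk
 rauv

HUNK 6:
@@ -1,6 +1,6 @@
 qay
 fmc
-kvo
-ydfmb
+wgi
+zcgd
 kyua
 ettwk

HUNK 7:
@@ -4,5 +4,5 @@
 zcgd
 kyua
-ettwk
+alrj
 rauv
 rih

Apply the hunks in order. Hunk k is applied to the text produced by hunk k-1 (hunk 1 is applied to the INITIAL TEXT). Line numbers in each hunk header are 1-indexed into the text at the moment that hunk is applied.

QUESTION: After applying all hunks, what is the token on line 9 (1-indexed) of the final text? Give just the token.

Hunk 1: at line 5 remove [wcmw,jwy] add [bayn,rauv,rih] -> 9 lines: qay fmc dshl fgkn irx bayn rauv rih whsb
Hunk 2: at line 3 remove [irx] add [akjgf,kyua] -> 10 lines: qay fmc dshl fgkn akjgf kyua bayn rauv rih whsb
Hunk 3: at line 2 remove [dshl,fgkn] add [kvo] -> 9 lines: qay fmc kvo akjgf kyua bayn rauv rih whsb
Hunk 4: at line 2 remove [akjgf] add [ydfmb] -> 9 lines: qay fmc kvo ydfmb kyua bayn rauv rih whsb
Hunk 5: at line 5 remove [bayn] add [ettwk] -> 9 lines: qay fmc kvo ydfmb kyua ettwk rauv rih whsb
Hunk 6: at line 1 remove [kvo,ydfmb] add [wgi,zcgd] -> 9 lines: qay fmc wgi zcgd kyua ettwk rauv rih whsb
Hunk 7: at line 4 remove [ettwk] add [alrj] -> 9 lines: qay fmc wgi zcgd kyua alrj rauv rih whsb
Final line 9: whsb

Answer: whsb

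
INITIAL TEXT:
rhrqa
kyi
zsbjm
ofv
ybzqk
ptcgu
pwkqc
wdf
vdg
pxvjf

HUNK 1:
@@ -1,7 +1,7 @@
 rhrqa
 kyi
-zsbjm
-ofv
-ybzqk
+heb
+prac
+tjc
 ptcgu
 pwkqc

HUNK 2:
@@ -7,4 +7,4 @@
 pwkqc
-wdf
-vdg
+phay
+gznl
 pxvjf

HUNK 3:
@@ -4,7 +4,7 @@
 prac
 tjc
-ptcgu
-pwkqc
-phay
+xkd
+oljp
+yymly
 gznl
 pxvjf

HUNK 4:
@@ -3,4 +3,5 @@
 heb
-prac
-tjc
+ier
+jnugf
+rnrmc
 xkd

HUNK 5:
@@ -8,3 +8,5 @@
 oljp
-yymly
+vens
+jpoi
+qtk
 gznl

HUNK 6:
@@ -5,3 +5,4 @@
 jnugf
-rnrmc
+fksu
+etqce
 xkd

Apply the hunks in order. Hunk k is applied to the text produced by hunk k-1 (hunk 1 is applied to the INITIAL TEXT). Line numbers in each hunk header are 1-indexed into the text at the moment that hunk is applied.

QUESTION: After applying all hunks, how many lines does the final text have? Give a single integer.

Answer: 14

Derivation:
Hunk 1: at line 1 remove [zsbjm,ofv,ybzqk] add [heb,prac,tjc] -> 10 lines: rhrqa kyi heb prac tjc ptcgu pwkqc wdf vdg pxvjf
Hunk 2: at line 7 remove [wdf,vdg] add [phay,gznl] -> 10 lines: rhrqa kyi heb prac tjc ptcgu pwkqc phay gznl pxvjf
Hunk 3: at line 4 remove [ptcgu,pwkqc,phay] add [xkd,oljp,yymly] -> 10 lines: rhrqa kyi heb prac tjc xkd oljp yymly gznl pxvjf
Hunk 4: at line 3 remove [prac,tjc] add [ier,jnugf,rnrmc] -> 11 lines: rhrqa kyi heb ier jnugf rnrmc xkd oljp yymly gznl pxvjf
Hunk 5: at line 8 remove [yymly] add [vens,jpoi,qtk] -> 13 lines: rhrqa kyi heb ier jnugf rnrmc xkd oljp vens jpoi qtk gznl pxvjf
Hunk 6: at line 5 remove [rnrmc] add [fksu,etqce] -> 14 lines: rhrqa kyi heb ier jnugf fksu etqce xkd oljp vens jpoi qtk gznl pxvjf
Final line count: 14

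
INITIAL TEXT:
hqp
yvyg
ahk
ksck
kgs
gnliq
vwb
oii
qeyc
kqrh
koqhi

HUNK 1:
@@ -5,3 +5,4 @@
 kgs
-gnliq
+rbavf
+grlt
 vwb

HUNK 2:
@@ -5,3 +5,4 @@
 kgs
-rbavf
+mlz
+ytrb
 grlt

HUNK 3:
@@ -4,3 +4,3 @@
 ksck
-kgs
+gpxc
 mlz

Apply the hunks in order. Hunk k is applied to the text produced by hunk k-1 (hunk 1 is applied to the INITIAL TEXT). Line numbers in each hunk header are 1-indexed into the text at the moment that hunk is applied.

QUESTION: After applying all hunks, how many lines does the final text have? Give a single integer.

Answer: 13

Derivation:
Hunk 1: at line 5 remove [gnliq] add [rbavf,grlt] -> 12 lines: hqp yvyg ahk ksck kgs rbavf grlt vwb oii qeyc kqrh koqhi
Hunk 2: at line 5 remove [rbavf] add [mlz,ytrb] -> 13 lines: hqp yvyg ahk ksck kgs mlz ytrb grlt vwb oii qeyc kqrh koqhi
Hunk 3: at line 4 remove [kgs] add [gpxc] -> 13 lines: hqp yvyg ahk ksck gpxc mlz ytrb grlt vwb oii qeyc kqrh koqhi
Final line count: 13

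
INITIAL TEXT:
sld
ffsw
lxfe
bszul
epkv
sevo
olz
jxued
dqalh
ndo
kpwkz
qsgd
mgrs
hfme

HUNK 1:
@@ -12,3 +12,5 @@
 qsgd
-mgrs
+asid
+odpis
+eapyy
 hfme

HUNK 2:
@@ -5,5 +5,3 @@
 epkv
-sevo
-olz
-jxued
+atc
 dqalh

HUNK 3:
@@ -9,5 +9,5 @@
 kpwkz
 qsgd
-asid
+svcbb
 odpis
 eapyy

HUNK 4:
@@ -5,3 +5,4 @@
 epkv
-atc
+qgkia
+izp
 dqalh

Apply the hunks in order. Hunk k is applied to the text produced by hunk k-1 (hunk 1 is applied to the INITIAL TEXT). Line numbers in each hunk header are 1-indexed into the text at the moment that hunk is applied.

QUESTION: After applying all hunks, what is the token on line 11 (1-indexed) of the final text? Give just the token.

Answer: qsgd

Derivation:
Hunk 1: at line 12 remove [mgrs] add [asid,odpis,eapyy] -> 16 lines: sld ffsw lxfe bszul epkv sevo olz jxued dqalh ndo kpwkz qsgd asid odpis eapyy hfme
Hunk 2: at line 5 remove [sevo,olz,jxued] add [atc] -> 14 lines: sld ffsw lxfe bszul epkv atc dqalh ndo kpwkz qsgd asid odpis eapyy hfme
Hunk 3: at line 9 remove [asid] add [svcbb] -> 14 lines: sld ffsw lxfe bszul epkv atc dqalh ndo kpwkz qsgd svcbb odpis eapyy hfme
Hunk 4: at line 5 remove [atc] add [qgkia,izp] -> 15 lines: sld ffsw lxfe bszul epkv qgkia izp dqalh ndo kpwkz qsgd svcbb odpis eapyy hfme
Final line 11: qsgd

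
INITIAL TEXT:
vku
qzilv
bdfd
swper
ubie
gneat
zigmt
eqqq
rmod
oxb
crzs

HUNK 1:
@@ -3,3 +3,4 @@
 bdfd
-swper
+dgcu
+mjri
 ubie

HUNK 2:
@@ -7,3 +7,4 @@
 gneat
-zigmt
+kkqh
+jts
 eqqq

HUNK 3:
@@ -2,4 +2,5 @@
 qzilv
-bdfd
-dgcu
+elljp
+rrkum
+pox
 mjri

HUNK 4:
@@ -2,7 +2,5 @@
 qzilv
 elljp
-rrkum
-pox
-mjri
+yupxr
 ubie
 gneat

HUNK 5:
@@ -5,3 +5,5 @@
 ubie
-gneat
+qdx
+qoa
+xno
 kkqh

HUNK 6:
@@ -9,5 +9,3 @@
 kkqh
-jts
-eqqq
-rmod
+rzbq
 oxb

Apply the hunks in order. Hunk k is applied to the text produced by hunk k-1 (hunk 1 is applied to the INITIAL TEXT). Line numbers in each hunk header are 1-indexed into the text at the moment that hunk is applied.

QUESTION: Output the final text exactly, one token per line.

Answer: vku
qzilv
elljp
yupxr
ubie
qdx
qoa
xno
kkqh
rzbq
oxb
crzs

Derivation:
Hunk 1: at line 3 remove [swper] add [dgcu,mjri] -> 12 lines: vku qzilv bdfd dgcu mjri ubie gneat zigmt eqqq rmod oxb crzs
Hunk 2: at line 7 remove [zigmt] add [kkqh,jts] -> 13 lines: vku qzilv bdfd dgcu mjri ubie gneat kkqh jts eqqq rmod oxb crzs
Hunk 3: at line 2 remove [bdfd,dgcu] add [elljp,rrkum,pox] -> 14 lines: vku qzilv elljp rrkum pox mjri ubie gneat kkqh jts eqqq rmod oxb crzs
Hunk 4: at line 2 remove [rrkum,pox,mjri] add [yupxr] -> 12 lines: vku qzilv elljp yupxr ubie gneat kkqh jts eqqq rmod oxb crzs
Hunk 5: at line 5 remove [gneat] add [qdx,qoa,xno] -> 14 lines: vku qzilv elljp yupxr ubie qdx qoa xno kkqh jts eqqq rmod oxb crzs
Hunk 6: at line 9 remove [jts,eqqq,rmod] add [rzbq] -> 12 lines: vku qzilv elljp yupxr ubie qdx qoa xno kkqh rzbq oxb crzs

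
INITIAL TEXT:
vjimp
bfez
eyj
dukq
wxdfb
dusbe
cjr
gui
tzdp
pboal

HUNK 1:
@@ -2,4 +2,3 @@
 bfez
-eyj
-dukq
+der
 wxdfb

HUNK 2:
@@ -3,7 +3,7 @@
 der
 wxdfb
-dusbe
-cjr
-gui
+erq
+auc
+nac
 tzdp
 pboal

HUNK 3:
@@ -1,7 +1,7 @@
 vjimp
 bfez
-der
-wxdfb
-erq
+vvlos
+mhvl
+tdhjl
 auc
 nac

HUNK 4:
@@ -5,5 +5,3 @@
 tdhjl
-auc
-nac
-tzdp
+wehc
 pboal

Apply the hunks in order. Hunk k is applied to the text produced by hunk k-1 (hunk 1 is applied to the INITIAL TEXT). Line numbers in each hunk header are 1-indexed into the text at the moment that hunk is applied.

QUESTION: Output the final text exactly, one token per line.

Answer: vjimp
bfez
vvlos
mhvl
tdhjl
wehc
pboal

Derivation:
Hunk 1: at line 2 remove [eyj,dukq] add [der] -> 9 lines: vjimp bfez der wxdfb dusbe cjr gui tzdp pboal
Hunk 2: at line 3 remove [dusbe,cjr,gui] add [erq,auc,nac] -> 9 lines: vjimp bfez der wxdfb erq auc nac tzdp pboal
Hunk 3: at line 1 remove [der,wxdfb,erq] add [vvlos,mhvl,tdhjl] -> 9 lines: vjimp bfez vvlos mhvl tdhjl auc nac tzdp pboal
Hunk 4: at line 5 remove [auc,nac,tzdp] add [wehc] -> 7 lines: vjimp bfez vvlos mhvl tdhjl wehc pboal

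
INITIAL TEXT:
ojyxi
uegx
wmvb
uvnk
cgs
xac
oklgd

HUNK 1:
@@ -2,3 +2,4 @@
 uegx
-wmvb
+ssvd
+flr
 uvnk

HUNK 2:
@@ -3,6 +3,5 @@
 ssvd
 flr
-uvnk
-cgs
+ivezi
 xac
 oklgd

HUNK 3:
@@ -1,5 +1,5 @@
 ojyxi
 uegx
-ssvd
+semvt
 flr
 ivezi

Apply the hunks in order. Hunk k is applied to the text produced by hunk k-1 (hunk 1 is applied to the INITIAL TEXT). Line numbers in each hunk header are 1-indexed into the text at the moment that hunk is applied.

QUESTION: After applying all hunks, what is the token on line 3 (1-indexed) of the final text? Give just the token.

Hunk 1: at line 2 remove [wmvb] add [ssvd,flr] -> 8 lines: ojyxi uegx ssvd flr uvnk cgs xac oklgd
Hunk 2: at line 3 remove [uvnk,cgs] add [ivezi] -> 7 lines: ojyxi uegx ssvd flr ivezi xac oklgd
Hunk 3: at line 1 remove [ssvd] add [semvt] -> 7 lines: ojyxi uegx semvt flr ivezi xac oklgd
Final line 3: semvt

Answer: semvt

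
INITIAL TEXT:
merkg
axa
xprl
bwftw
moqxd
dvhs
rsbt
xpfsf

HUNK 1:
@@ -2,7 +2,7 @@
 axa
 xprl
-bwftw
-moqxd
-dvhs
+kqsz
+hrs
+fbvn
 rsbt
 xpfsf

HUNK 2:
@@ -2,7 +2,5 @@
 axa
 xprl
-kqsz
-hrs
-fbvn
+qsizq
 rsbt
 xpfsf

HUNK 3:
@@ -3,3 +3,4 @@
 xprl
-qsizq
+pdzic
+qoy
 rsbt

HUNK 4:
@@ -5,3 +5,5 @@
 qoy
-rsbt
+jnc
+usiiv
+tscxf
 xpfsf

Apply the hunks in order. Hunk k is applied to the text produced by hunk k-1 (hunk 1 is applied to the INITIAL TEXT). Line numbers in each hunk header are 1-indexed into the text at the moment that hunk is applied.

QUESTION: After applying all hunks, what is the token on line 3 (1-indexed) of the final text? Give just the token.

Answer: xprl

Derivation:
Hunk 1: at line 2 remove [bwftw,moqxd,dvhs] add [kqsz,hrs,fbvn] -> 8 lines: merkg axa xprl kqsz hrs fbvn rsbt xpfsf
Hunk 2: at line 2 remove [kqsz,hrs,fbvn] add [qsizq] -> 6 lines: merkg axa xprl qsizq rsbt xpfsf
Hunk 3: at line 3 remove [qsizq] add [pdzic,qoy] -> 7 lines: merkg axa xprl pdzic qoy rsbt xpfsf
Hunk 4: at line 5 remove [rsbt] add [jnc,usiiv,tscxf] -> 9 lines: merkg axa xprl pdzic qoy jnc usiiv tscxf xpfsf
Final line 3: xprl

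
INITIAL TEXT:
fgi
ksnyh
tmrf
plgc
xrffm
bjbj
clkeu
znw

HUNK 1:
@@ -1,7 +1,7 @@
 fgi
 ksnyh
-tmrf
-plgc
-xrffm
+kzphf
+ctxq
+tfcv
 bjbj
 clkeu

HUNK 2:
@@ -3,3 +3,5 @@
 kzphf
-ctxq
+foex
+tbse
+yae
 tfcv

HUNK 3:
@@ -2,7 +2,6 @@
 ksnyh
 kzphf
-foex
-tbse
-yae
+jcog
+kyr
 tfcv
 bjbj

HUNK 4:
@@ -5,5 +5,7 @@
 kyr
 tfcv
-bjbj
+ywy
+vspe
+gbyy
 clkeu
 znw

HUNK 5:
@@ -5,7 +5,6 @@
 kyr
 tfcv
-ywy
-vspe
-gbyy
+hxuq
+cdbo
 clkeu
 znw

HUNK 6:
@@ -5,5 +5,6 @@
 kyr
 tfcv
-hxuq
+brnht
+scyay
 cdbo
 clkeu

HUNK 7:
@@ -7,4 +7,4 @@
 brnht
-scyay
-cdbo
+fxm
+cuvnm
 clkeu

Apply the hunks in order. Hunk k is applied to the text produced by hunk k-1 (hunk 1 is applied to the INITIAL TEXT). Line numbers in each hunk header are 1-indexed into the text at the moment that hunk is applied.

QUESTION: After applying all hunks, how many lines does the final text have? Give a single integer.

Answer: 11

Derivation:
Hunk 1: at line 1 remove [tmrf,plgc,xrffm] add [kzphf,ctxq,tfcv] -> 8 lines: fgi ksnyh kzphf ctxq tfcv bjbj clkeu znw
Hunk 2: at line 3 remove [ctxq] add [foex,tbse,yae] -> 10 lines: fgi ksnyh kzphf foex tbse yae tfcv bjbj clkeu znw
Hunk 3: at line 2 remove [foex,tbse,yae] add [jcog,kyr] -> 9 lines: fgi ksnyh kzphf jcog kyr tfcv bjbj clkeu znw
Hunk 4: at line 5 remove [bjbj] add [ywy,vspe,gbyy] -> 11 lines: fgi ksnyh kzphf jcog kyr tfcv ywy vspe gbyy clkeu znw
Hunk 5: at line 5 remove [ywy,vspe,gbyy] add [hxuq,cdbo] -> 10 lines: fgi ksnyh kzphf jcog kyr tfcv hxuq cdbo clkeu znw
Hunk 6: at line 5 remove [hxuq] add [brnht,scyay] -> 11 lines: fgi ksnyh kzphf jcog kyr tfcv brnht scyay cdbo clkeu znw
Hunk 7: at line 7 remove [scyay,cdbo] add [fxm,cuvnm] -> 11 lines: fgi ksnyh kzphf jcog kyr tfcv brnht fxm cuvnm clkeu znw
Final line count: 11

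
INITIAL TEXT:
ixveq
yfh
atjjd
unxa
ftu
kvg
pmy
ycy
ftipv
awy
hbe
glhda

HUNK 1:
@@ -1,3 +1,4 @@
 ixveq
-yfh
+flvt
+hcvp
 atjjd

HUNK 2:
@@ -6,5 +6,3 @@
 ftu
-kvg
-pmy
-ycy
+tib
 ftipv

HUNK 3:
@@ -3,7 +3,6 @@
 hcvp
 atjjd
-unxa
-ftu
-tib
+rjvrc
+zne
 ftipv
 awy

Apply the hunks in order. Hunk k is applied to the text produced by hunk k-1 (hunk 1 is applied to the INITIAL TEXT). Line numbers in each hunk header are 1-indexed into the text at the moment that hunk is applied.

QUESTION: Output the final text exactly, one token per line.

Answer: ixveq
flvt
hcvp
atjjd
rjvrc
zne
ftipv
awy
hbe
glhda

Derivation:
Hunk 1: at line 1 remove [yfh] add [flvt,hcvp] -> 13 lines: ixveq flvt hcvp atjjd unxa ftu kvg pmy ycy ftipv awy hbe glhda
Hunk 2: at line 6 remove [kvg,pmy,ycy] add [tib] -> 11 lines: ixveq flvt hcvp atjjd unxa ftu tib ftipv awy hbe glhda
Hunk 3: at line 3 remove [unxa,ftu,tib] add [rjvrc,zne] -> 10 lines: ixveq flvt hcvp atjjd rjvrc zne ftipv awy hbe glhda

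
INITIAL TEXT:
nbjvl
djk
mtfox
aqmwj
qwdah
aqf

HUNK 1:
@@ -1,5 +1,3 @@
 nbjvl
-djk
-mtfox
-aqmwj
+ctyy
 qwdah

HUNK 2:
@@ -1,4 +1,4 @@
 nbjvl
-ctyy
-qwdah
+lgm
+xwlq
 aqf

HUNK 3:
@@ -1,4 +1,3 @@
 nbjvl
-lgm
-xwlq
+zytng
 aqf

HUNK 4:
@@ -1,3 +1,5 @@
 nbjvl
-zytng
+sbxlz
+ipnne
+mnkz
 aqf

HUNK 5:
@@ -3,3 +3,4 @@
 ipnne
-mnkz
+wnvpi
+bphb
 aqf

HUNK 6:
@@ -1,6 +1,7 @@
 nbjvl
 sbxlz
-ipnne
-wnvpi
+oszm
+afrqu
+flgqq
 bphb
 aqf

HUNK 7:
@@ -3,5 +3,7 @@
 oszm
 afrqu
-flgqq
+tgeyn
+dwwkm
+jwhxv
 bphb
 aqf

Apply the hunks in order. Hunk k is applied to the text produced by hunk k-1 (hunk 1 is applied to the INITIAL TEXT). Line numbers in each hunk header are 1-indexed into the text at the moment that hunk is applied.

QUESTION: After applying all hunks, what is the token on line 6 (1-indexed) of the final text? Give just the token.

Hunk 1: at line 1 remove [djk,mtfox,aqmwj] add [ctyy] -> 4 lines: nbjvl ctyy qwdah aqf
Hunk 2: at line 1 remove [ctyy,qwdah] add [lgm,xwlq] -> 4 lines: nbjvl lgm xwlq aqf
Hunk 3: at line 1 remove [lgm,xwlq] add [zytng] -> 3 lines: nbjvl zytng aqf
Hunk 4: at line 1 remove [zytng] add [sbxlz,ipnne,mnkz] -> 5 lines: nbjvl sbxlz ipnne mnkz aqf
Hunk 5: at line 3 remove [mnkz] add [wnvpi,bphb] -> 6 lines: nbjvl sbxlz ipnne wnvpi bphb aqf
Hunk 6: at line 1 remove [ipnne,wnvpi] add [oszm,afrqu,flgqq] -> 7 lines: nbjvl sbxlz oszm afrqu flgqq bphb aqf
Hunk 7: at line 3 remove [flgqq] add [tgeyn,dwwkm,jwhxv] -> 9 lines: nbjvl sbxlz oszm afrqu tgeyn dwwkm jwhxv bphb aqf
Final line 6: dwwkm

Answer: dwwkm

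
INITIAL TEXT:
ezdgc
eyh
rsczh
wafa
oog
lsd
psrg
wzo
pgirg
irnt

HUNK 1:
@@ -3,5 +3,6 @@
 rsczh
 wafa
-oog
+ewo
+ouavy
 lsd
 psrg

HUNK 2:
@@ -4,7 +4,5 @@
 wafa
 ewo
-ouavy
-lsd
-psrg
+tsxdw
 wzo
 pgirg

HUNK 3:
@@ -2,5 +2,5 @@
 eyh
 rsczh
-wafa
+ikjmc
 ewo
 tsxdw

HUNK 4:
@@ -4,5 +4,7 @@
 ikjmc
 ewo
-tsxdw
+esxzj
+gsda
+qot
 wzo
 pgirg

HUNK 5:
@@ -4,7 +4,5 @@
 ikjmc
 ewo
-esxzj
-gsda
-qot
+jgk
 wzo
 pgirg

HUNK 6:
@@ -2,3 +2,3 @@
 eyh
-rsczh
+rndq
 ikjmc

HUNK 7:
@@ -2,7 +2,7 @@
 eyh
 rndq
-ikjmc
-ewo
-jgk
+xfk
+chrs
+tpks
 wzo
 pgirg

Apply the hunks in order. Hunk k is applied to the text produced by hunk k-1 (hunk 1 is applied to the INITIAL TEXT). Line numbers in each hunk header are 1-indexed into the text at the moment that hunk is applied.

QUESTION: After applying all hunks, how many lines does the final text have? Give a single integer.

Answer: 9

Derivation:
Hunk 1: at line 3 remove [oog] add [ewo,ouavy] -> 11 lines: ezdgc eyh rsczh wafa ewo ouavy lsd psrg wzo pgirg irnt
Hunk 2: at line 4 remove [ouavy,lsd,psrg] add [tsxdw] -> 9 lines: ezdgc eyh rsczh wafa ewo tsxdw wzo pgirg irnt
Hunk 3: at line 2 remove [wafa] add [ikjmc] -> 9 lines: ezdgc eyh rsczh ikjmc ewo tsxdw wzo pgirg irnt
Hunk 4: at line 4 remove [tsxdw] add [esxzj,gsda,qot] -> 11 lines: ezdgc eyh rsczh ikjmc ewo esxzj gsda qot wzo pgirg irnt
Hunk 5: at line 4 remove [esxzj,gsda,qot] add [jgk] -> 9 lines: ezdgc eyh rsczh ikjmc ewo jgk wzo pgirg irnt
Hunk 6: at line 2 remove [rsczh] add [rndq] -> 9 lines: ezdgc eyh rndq ikjmc ewo jgk wzo pgirg irnt
Hunk 7: at line 2 remove [ikjmc,ewo,jgk] add [xfk,chrs,tpks] -> 9 lines: ezdgc eyh rndq xfk chrs tpks wzo pgirg irnt
Final line count: 9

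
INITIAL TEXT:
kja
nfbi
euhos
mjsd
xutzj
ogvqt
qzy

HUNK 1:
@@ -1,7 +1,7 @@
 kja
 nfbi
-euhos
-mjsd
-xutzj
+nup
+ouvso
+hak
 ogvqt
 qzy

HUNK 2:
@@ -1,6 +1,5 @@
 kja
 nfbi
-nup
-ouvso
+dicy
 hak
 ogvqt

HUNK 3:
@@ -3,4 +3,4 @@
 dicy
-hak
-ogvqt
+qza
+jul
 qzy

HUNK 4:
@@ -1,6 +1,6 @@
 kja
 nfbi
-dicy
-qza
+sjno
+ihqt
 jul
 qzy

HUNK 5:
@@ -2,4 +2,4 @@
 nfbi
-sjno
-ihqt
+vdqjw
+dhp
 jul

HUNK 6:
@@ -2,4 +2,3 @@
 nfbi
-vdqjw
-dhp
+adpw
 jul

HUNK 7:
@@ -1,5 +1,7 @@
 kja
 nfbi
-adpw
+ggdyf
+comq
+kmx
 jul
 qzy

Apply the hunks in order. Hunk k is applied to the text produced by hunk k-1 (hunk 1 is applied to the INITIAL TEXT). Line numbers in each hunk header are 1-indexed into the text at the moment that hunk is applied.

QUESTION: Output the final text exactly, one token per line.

Hunk 1: at line 1 remove [euhos,mjsd,xutzj] add [nup,ouvso,hak] -> 7 lines: kja nfbi nup ouvso hak ogvqt qzy
Hunk 2: at line 1 remove [nup,ouvso] add [dicy] -> 6 lines: kja nfbi dicy hak ogvqt qzy
Hunk 3: at line 3 remove [hak,ogvqt] add [qza,jul] -> 6 lines: kja nfbi dicy qza jul qzy
Hunk 4: at line 1 remove [dicy,qza] add [sjno,ihqt] -> 6 lines: kja nfbi sjno ihqt jul qzy
Hunk 5: at line 2 remove [sjno,ihqt] add [vdqjw,dhp] -> 6 lines: kja nfbi vdqjw dhp jul qzy
Hunk 6: at line 2 remove [vdqjw,dhp] add [adpw] -> 5 lines: kja nfbi adpw jul qzy
Hunk 7: at line 1 remove [adpw] add [ggdyf,comq,kmx] -> 7 lines: kja nfbi ggdyf comq kmx jul qzy

Answer: kja
nfbi
ggdyf
comq
kmx
jul
qzy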